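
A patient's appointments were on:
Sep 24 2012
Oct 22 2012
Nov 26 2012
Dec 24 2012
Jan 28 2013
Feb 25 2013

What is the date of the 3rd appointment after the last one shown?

May 27 2013

All dates are Mondays, 28, 35, 28, 35, 28 days apart.
Specifically, the 4th Monday of each month.
March 2013 — 4th Monday is Mar 25 2013.
4th Monday of April 2013: Apr 22 2013.
4th Monday of May 2013: May 27 2013.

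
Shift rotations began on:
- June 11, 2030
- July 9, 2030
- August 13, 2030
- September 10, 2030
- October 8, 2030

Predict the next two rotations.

November 12, 2030; December 10, 2030

Gaps: 28, 35, 28, 28 days — a mix of 28 and 35. Every date is a Tuesday.
Each is the 2nd Tuesday of its month.
2nd Tuesday of November 2030: November 12, 2030.
2nd Tuesday of December 2030: December 10, 2030.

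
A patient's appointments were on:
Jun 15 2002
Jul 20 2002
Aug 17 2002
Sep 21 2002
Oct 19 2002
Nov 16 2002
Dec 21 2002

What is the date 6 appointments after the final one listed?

All dates are Saturdays, 35, 28, 35, 28, 28, 35 days apart.
Specifically, the 3rd Saturday of each month.
3rd Saturday of January 2003: Jan 18 2003.
February 2003 — 3rd Saturday is Feb 15 2003.
March 2003 — 3rd Saturday is Mar 15 2003.
April 2003 — 3rd Saturday is Apr 19 2003.
May 2003 — 3rd Saturday is May 17 2003.
3rd Saturday of June 2003: Jun 21 2003.

Jun 21 2003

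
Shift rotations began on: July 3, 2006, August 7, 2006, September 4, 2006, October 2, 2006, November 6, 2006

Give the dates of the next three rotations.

December 4, 2006; January 1, 2007; February 5, 2007

These are Mondays at 28- or 35-day spacing (35, 28, 28, 35).
The pattern: 1st Monday of the month.
December 2006 — 1st Monday is December 4, 2006.
January 2007 — 1st Monday is January 1, 2007.
1st Monday of February 2007: February 5, 2007.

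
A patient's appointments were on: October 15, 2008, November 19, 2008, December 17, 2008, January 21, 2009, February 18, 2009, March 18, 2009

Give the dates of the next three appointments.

April 15, 2009; May 20, 2009; June 17, 2009

These are Wednesdays at 28- or 35-day spacing (35, 28, 35, 28, 28).
The pattern: 3rd Wednesday of the month.
April 2009 — 3rd Wednesday is April 15, 2009.
May 2009 — 3rd Wednesday is May 20, 2009.
3rd Wednesday of June 2009: June 17, 2009.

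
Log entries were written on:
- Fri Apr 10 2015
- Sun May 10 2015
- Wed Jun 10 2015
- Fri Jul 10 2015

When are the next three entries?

Mon Aug 10 2015, Thu Sep 10 2015, Sat Oct 10 2015

Each date is the 10th; the gaps (30, 31, 30) track the month lengths.
The rule is the 10th of each month.
Next: August 2015 → Mon Aug 10 2015.
Next: September 2015 → Thu Sep 10 2015.
October 2015: Sat Oct 10 2015.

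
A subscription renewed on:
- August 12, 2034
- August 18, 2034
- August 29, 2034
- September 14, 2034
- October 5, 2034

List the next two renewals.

October 31, 2034; December 1, 2034

Intervals are 6, 11, 16, 21 days — an arithmetic progression with common difference 5.
Next gap: 26 days. October 5, 2034 + 26 days = October 31, 2034.
Next gap: 31 days. October 31, 2034 + 31 days = December 1, 2034.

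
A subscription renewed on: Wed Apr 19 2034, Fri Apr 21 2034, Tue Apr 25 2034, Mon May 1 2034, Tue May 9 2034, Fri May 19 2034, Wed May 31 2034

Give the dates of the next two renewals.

The spacing grows by 2 each time: 2, 4, 6, 8, 10, 12 days.
Next gap: 14 days. Wed May 31 2034 + 14 days = Wed Jun 14 2034.
Next gap: 16 days. Wed Jun 14 2034 + 16 days = Fri Jun 30 2034.

Wed Jun 14 2034, Fri Jun 30 2034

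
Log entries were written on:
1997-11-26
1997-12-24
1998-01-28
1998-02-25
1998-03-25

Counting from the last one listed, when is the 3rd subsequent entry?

1998-06-24

These are Wednesdays at 28- or 35-day spacing (28, 35, 28, 28).
The pattern: 4th Wednesday of the month.
April 1998 — 4th Wednesday is 1998-04-22.
4th Wednesday of May 1998: 1998-05-27.
4th Wednesday of June 1998: 1998-06-24.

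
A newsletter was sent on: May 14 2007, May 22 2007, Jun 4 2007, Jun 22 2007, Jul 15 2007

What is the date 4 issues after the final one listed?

Intervals are 8, 13, 18, 23 days — an arithmetic progression with common difference 5.
Next gap: 28 days. Jul 15 2007 + 28 days = Aug 12 2007.
Next gap: 33 days. Aug 12 2007 + 33 days = Sep 14 2007.
Next gap: 38 days. Sep 14 2007 + 38 days = Oct 22 2007.
Next gap: 43 days. Oct 22 2007 + 43 days = Dec 4 2007.

Dec 4 2007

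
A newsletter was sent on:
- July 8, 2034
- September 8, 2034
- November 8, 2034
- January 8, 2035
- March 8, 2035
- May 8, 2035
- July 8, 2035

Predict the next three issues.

The day-of-month is always 8 (62, 61, 61, 59, 61, 61 days between events).
So this recurs on the 8th of every 2 months.
September 2035: September 8, 2035.
Next: November 2035 → November 8, 2035.
January 2036: January 8, 2036.

September 8, 2035; November 8, 2035; January 8, 2036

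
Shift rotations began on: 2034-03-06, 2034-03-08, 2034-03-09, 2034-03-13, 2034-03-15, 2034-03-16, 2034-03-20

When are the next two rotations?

2034-03-22, 2034-03-23

Every event lands on a Monday or Wednesday or Thursday (gaps cycle 2, 1, 4, 2, 1, 4).
So the schedule is: every Monday, Wednesday and Thursday.
The following Wednesday is 2034-03-22.
Next Thursday: 2034-03-23.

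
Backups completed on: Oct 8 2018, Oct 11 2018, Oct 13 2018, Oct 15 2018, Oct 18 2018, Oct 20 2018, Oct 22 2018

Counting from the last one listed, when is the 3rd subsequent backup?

The gap pattern 3, 2, 2, 3, 2, 2 repeats every 3 events.
These are the Mondays, Thursdays and Saturdays of each week.
Next Thursday: Oct 25 2018.
Next Saturday: Oct 27 2018.
Next Monday: Oct 29 2018.

Oct 29 2018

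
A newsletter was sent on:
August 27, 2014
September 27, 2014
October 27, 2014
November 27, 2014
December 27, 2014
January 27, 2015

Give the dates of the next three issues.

February 27, 2015; March 27, 2015; April 27, 2015

Each date is the 27th; the gaps (31, 30, 31, 30, 31) track the month lengths.
The rule is the 27th of each month.
Next: February 2015 → February 27, 2015.
Next: March 2015 → March 27, 2015.
April 2015: April 27, 2015.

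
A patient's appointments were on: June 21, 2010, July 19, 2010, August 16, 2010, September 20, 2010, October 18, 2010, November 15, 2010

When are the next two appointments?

December 20, 2010; January 17, 2011

Gaps: 28, 28, 35, 28, 28 days — a mix of 28 and 35. Every date is a Monday.
Each is the 3rd Monday of its month.
3rd Monday of December 2010: December 20, 2010.
January 2011 — 3rd Monday is January 17, 2011.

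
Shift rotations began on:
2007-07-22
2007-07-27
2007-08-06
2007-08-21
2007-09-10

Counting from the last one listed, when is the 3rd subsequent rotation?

2007-12-09

Intervals are 5, 10, 15, 20 days — an arithmetic progression with common difference 5.
Next gap: 25 days. 2007-09-10 + 25 days = 2007-10-05.
Next gap: 30 days. 2007-10-05 + 30 days = 2007-11-04.
Next gap: 35 days. 2007-11-04 + 35 days = 2007-12-09.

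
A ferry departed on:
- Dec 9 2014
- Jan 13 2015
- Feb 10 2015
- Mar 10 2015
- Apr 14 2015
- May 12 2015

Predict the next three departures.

All dates are Tuesdays, 35, 28, 28, 35, 28 days apart.
Specifically, the 2nd Tuesday of each month.
2nd Tuesday of June 2015: Jun 9 2015.
2nd Tuesday of July 2015: Jul 14 2015.
2nd Tuesday of August 2015: Aug 11 2015.

Jun 9 2015, Jul 14 2015, Aug 11 2015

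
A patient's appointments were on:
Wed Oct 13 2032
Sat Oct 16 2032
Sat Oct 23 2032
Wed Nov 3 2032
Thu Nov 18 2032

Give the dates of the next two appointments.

Tue Dec 7 2032, Thu Dec 30 2032

The spacing grows by 4 each time: 3, 7, 11, 15 days.
Next gap: 19 days. Thu Nov 18 2032 + 19 days = Tue Dec 7 2032.
Next gap: 23 days. Tue Dec 7 2032 + 23 days = Thu Dec 30 2032.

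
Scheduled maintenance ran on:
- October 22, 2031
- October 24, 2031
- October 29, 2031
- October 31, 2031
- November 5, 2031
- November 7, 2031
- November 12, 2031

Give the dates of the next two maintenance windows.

The gap pattern 2, 5, 2, 5, 2, 5 repeats every 2 events.
These are the Wednesdays and Fridays of each week.
Next Friday: November 14, 2031.
Next Wednesday: November 19, 2031.

November 14, 2031; November 19, 2031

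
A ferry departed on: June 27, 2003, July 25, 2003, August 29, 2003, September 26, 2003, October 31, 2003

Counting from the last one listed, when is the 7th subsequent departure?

Every date is a Friday; gaps 28, 35, 28, 35 days.
Each is the last Friday of its month (at least one falls on the 29th or later, ruling out '4th Friday').
November 2003 ends with Friday November 28, 2003.
December 2003 ends with Friday December 26, 2003.
January 2004 ends with Friday January 30, 2004.
February 2004 ends with Friday February 27, 2004.
March 2004 ends with Friday March 26, 2004.
Last Friday of April 2004: April 30, 2004.
Last Friday of May 2004: May 28, 2004.

May 28, 2004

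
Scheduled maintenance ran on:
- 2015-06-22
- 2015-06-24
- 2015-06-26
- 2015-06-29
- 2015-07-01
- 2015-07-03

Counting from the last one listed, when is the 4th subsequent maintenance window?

2015-07-13

Every event lands on a Monday or Wednesday or Friday (gaps cycle 2, 2, 3, 2, 2).
So the schedule is: every Monday, Wednesday and Friday.
Next Monday: 2015-07-06.
The following Wednesday is 2015-07-08.
Next Friday: 2015-07-10.
Next Monday: 2015-07-13.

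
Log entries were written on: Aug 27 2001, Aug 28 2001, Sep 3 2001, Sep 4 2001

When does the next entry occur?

Sep 10 2001

Every event lands on a Monday or Tuesday (gaps cycle 1, 6, 1).
So the schedule is: every Monday and Tuesday.
The following Monday is Sep 10 2001.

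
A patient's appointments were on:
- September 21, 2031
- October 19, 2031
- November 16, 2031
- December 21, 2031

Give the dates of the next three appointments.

January 18, 2032; February 15, 2032; March 21, 2032

All dates are Sundays, 28, 28, 35 days apart.
Specifically, the 3rd Sunday of each month.
3rd Sunday of January 2032: January 18, 2032.
February 2032 — 3rd Sunday is February 15, 2032.
3rd Sunday of March 2032: March 21, 2032.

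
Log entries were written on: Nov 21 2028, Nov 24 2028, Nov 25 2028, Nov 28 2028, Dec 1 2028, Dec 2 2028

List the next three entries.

Gaps: 3, 1, 3, 3, 1 days — not constant, but cyclic with period 3.
The events fall on every Tuesday, Friday and Saturday.
Next Tuesday: Dec 5 2028.
Next Friday: Dec 8 2028.
Next Saturday: Dec 9 2028.

Dec 5 2028, Dec 8 2028, Dec 9 2028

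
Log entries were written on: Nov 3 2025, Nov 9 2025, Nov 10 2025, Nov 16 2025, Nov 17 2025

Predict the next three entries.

Gaps: 6, 1, 6, 1 days — not constant, but cyclic with period 2.
The events fall on every Monday and Sunday.
The following Sunday is Nov 23 2025.
Next Monday: Nov 24 2025.
The following Sunday is Nov 30 2025.

Nov 23 2025, Nov 24 2025, Nov 30 2025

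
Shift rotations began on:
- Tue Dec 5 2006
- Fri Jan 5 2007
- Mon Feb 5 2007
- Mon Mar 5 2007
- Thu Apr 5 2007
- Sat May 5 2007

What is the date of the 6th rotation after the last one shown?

Gaps: 31, 31, 28, 31, 30 days — not constant. Every event is on the 5th of the month.
Pattern: the 5th of each month.
Next: June 2007 → Tue Jun 5 2007.
July 2007: Thu Jul 5 2007.
Next: August 2007 → Sun Aug 5 2007.
Next: September 2007 → Wed Sep 5 2007.
Next: October 2007 → Fri Oct 5 2007.
November 2007: Mon Nov 5 2007.

Mon Nov 5 2007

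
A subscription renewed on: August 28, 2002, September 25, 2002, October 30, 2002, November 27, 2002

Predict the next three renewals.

December 25, 2002; January 29, 2003; February 26, 2003

Every date is a Wednesday; gaps 28, 35, 28 days.
Each is the last Wednesday of its month (at least one falls on the 29th or later, ruling out '4th Wednesday').
December 2002 ends with Wednesday December 25, 2002.
Last Wednesday of January 2003: January 29, 2003.
February 2003 ends with Wednesday February 26, 2003.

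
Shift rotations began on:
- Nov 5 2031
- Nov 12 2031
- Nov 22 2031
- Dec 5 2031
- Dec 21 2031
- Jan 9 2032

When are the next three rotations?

Jan 31 2032, Feb 25 2032, Mar 24 2032

The spacing grows by 3 each time: 7, 10, 13, 16, 19 days.
Next gap: 22 days. Jan 9 2032 + 22 days = Jan 31 2032.
Next gap: 25 days. Jan 31 2032 + 25 days = Feb 25 2032.
Next gap: 28 days. Feb 25 2032 + 28 days = Mar 24 2032.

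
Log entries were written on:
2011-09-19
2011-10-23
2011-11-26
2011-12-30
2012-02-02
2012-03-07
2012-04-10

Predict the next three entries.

Every event comes 34 days after the last (34, 34, 34, 34, 34, 34).
2012-04-10 + 34 days = 2012-05-14.
2012-05-14 + 34 days = 2012-06-17.
2012-06-17 + 34 days = 2012-07-21.

2012-05-14, 2012-06-17, 2012-07-21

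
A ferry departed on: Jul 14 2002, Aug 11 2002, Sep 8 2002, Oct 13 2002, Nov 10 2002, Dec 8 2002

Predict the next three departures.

Jan 12 2003, Feb 9 2003, Mar 9 2003

All dates are Sundays, 28, 28, 35, 28, 28 days apart.
Specifically, the 2nd Sunday of each month.
January 2003 — 2nd Sunday is Jan 12 2003.
February 2003 — 2nd Sunday is Feb 9 2003.
March 2003 — 2nd Sunday is Mar 9 2003.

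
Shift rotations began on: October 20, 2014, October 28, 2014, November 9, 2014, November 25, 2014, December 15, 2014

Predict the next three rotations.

The spacing grows by 4 each time: 8, 12, 16, 20 days.
Next gap: 24 days. December 15, 2014 + 24 days = January 8, 2015.
Next gap: 28 days. January 8, 2015 + 28 days = February 5, 2015.
Next gap: 32 days. February 5, 2015 + 32 days = March 9, 2015.

January 8, 2015; February 5, 2015; March 9, 2015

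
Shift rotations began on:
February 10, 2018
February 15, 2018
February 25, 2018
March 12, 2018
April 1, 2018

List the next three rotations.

April 26, 2018; May 26, 2018; June 30, 2018

The spacing grows by 5 each time: 5, 10, 15, 20 days.
Next gap: 25 days. April 1, 2018 + 25 days = April 26, 2018.
Next gap: 30 days. April 26, 2018 + 30 days = May 26, 2018.
Next gap: 35 days. May 26, 2018 + 35 days = June 30, 2018.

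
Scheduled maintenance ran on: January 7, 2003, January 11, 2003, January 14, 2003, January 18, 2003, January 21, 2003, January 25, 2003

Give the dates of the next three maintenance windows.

The gap pattern 4, 3, 4, 3, 4 repeats every 2 events.
These are the Tuesdays and Saturdays of each week.
The following Tuesday is January 28, 2003.
The following Saturday is February 1, 2003.
The following Tuesday is February 4, 2003.

January 28, 2003; February 1, 2003; February 4, 2003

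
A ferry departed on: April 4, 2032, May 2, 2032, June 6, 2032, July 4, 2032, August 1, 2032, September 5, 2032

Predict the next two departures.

All dates are Sundays, 28, 35, 28, 28, 35 days apart.
Specifically, the 1st Sunday of each month.
1st Sunday of October 2032: October 3, 2032.
1st Sunday of November 2032: November 7, 2032.

October 3, 2032; November 7, 2032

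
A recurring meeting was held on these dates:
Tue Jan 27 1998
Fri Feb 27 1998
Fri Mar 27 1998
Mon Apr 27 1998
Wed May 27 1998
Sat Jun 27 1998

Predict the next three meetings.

Gaps: 31, 28, 31, 30, 31 days — not constant. Every event is on the 27th of the month.
Pattern: the 27th of each month.
Next: July 1998 → Mon Jul 27 1998.
Next: August 1998 → Thu Aug 27 1998.
Next: September 1998 → Sun Sep 27 1998.

Mon Jul 27 1998, Thu Aug 27 1998, Sun Sep 27 1998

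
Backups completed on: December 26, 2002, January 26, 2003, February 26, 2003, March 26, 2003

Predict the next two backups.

Each date is the 26th; the gaps (31, 31, 28) track the month lengths.
The rule is the 26th of each month.
Next: April 2003 → April 26, 2003.
May 2003: May 26, 2003.

April 26, 2003; May 26, 2003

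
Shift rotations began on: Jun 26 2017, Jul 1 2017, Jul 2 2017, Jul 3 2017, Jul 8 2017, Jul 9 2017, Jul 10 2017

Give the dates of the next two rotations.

Gaps: 5, 1, 1, 5, 1, 1 days — not constant, but cyclic with period 3.
The events fall on every Monday, Saturday and Sunday.
The following Saturday is Jul 15 2017.
Next Sunday: Jul 16 2017.

Jul 15 2017, Jul 16 2017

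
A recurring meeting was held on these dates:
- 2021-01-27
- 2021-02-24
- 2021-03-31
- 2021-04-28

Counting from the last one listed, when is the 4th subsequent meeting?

All Wednesdays; the gaps (28, 35, 28) vary with month length.
This is the last Wednesday of each month.
May 2021 ends with Wednesday 2021-05-26.
Last Wednesday of June 2021: 2021-06-30.
Last Wednesday of July 2021: 2021-07-28.
August 2021 ends with Wednesday 2021-08-25.

2021-08-25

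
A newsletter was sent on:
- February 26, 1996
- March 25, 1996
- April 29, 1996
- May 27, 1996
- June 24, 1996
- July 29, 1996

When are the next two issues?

These are Mondays with 28, 35, 28, 28, 35-day gaps.
Each is the final Monday of its month — April 29, 1996 is past the 28th, so '4th Monday' doesn't fit.
August 1996 ends with Monday August 26, 1996.
Last Monday of September 1996: September 30, 1996.

August 26, 1996; September 30, 1996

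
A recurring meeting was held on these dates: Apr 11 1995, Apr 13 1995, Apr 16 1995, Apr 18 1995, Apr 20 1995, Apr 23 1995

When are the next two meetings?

The gap pattern 2, 3, 2, 2, 3 repeats every 3 events.
These are the Tuesdays, Thursdays and Sundays of each week.
The following Tuesday is Apr 25 1995.
The following Thursday is Apr 27 1995.

Apr 25 1995, Apr 27 1995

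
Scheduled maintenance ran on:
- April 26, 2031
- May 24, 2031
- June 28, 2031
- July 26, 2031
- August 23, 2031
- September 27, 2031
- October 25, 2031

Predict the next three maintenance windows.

November 22, 2031; December 27, 2031; January 24, 2032

These are Saturdays at 28- or 35-day spacing (28, 35, 28, 28, 35, 28).
The pattern: 4th Saturday of the month.
4th Saturday of November 2031: November 22, 2031.
December 2031 — 4th Saturday is December 27, 2031.
January 2032 — 4th Saturday is January 24, 2032.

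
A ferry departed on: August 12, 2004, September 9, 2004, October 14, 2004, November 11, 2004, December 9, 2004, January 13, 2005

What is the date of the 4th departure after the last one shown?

May 12, 2005

Gaps: 28, 35, 28, 28, 35 days — a mix of 28 and 35. Every date is a Thursday.
Each is the 2nd Thursday of its month.
2nd Thursday of February 2005: February 10, 2005.
March 2005 — 2nd Thursday is March 10, 2005.
April 2005 — 2nd Thursday is April 14, 2005.
2nd Thursday of May 2005: May 12, 2005.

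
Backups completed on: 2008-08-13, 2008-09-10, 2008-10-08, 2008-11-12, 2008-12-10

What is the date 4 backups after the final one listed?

All dates are Wednesdays, 28, 28, 35, 28 days apart.
Specifically, the 2nd Wednesday of each month.
January 2009 — 2nd Wednesday is 2009-01-14.
2nd Wednesday of February 2009: 2009-02-11.
March 2009 — 2nd Wednesday is 2009-03-11.
2nd Wednesday of April 2009: 2009-04-08.

2009-04-08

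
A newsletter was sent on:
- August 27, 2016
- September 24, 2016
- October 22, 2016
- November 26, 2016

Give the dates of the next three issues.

Gaps: 28, 28, 35 days — a mix of 28 and 35. Every date is a Saturday.
Each is the 4th Saturday of its month.
4th Saturday of December 2016: December 24, 2016.
4th Saturday of January 2017: January 28, 2017.
February 2017 — 4th Saturday is February 25, 2017.

December 24, 2016; January 28, 2017; February 25, 2017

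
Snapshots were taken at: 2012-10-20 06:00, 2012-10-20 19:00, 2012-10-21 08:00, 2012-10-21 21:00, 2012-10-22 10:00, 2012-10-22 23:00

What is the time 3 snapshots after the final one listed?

2012-10-24 14:00

Spacing: 13, 13, 13, 13, 13 h — constant 13 h.
2012-10-22 23:00 + 13 h = 2012-10-23 12:00.
2012-10-23 12:00 + 13 h = 2012-10-24 01:00.
2012-10-24 01:00 + 13 h = 2012-10-24 14:00.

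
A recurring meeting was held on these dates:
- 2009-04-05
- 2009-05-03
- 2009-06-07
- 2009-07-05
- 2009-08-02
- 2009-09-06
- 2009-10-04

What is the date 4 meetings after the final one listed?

Gaps: 28, 35, 28, 28, 35, 28 days — a mix of 28 and 35. Every date is a Sunday.
Each is the 1st Sunday of its month.
1st Sunday of November 2009: 2009-11-01.
1st Sunday of December 2009: 2009-12-06.
January 2010 — 1st Sunday is 2010-01-03.
February 2010 — 1st Sunday is 2010-02-07.

2010-02-07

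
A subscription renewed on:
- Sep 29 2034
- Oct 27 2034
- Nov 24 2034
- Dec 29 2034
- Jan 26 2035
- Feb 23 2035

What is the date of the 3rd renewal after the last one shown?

May 25 2035

All Fridays; the gaps (28, 28, 35, 28, 28) vary with month length.
This is the last Friday of each month.
March 2035 ends with Friday Mar 30 2035.
Last Friday of April 2035: Apr 27 2035.
Last Friday of May 2035: May 25 2035.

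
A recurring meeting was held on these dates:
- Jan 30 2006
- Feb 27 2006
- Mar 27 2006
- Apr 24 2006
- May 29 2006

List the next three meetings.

These are Mondays with 28, 28, 28, 35-day gaps.
Each is the final Monday of its month — Jan 30 2006 is past the 28th, so '4th Monday' doesn't fit.
June 2006 ends with Monday Jun 26 2006.
Last Monday of July 2006: Jul 31 2006.
August 2006 ends with Monday Aug 28 2006.

Jun 26 2006, Jul 31 2006, Aug 28 2006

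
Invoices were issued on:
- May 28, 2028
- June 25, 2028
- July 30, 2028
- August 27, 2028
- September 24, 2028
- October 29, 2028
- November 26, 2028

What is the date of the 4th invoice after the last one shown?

Every date is a Sunday; gaps 28, 35, 28, 28, 35, 28 days.
Each is the last Sunday of its month (at least one falls on the 29th or later, ruling out '4th Sunday').
December 2028 ends with Sunday December 31, 2028.
January 2029 ends with Sunday January 28, 2029.
February 2029 ends with Sunday February 25, 2029.
March 2029 ends with Sunday March 25, 2029.

March 25, 2029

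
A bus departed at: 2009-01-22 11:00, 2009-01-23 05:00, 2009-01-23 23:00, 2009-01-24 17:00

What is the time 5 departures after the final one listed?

Gaps: 18, 18, 18 hours — each event is 18 hours after the previous one.
2009-01-24 17:00 + 18 h = 2009-01-25 11:00.
2009-01-25 11:00 + 18 h = 2009-01-26 05:00.
2009-01-26 05:00 + 18 h = 2009-01-26 23:00.
2009-01-26 23:00 + 18 h = 2009-01-27 17:00.
2009-01-27 17:00 + 18 h = 2009-01-28 11:00.

2009-01-28 11:00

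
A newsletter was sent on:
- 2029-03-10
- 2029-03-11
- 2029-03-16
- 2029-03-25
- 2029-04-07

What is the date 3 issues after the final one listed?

Intervals are 1, 5, 9, 13 days — an arithmetic progression with common difference 4.
Next gap: 17 days. 2029-04-07 + 17 days = 2029-04-24.
Next gap: 21 days. 2029-04-24 + 21 days = 2029-05-15.
Next gap: 25 days. 2029-05-15 + 25 days = 2029-06-09.

2029-06-09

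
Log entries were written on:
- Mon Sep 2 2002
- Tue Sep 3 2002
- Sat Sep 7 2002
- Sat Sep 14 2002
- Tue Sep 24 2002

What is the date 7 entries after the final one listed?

Tue Feb 25 2003

Gaps: 1, 4, 7, 10 days — each gap is 3 larger than the previous one.
Next gap: 13 days. Tue Sep 24 2002 + 13 days = Mon Oct 7 2002.
Next gap: 16 days. Mon Oct 7 2002 + 16 days = Wed Oct 23 2002.
Next gap: 19 days. Wed Oct 23 2002 + 19 days = Mon Nov 11 2002.
Next gap: 22 days. Mon Nov 11 2002 + 22 days = Tue Dec 3 2002.
Next gap: 25 days. Tue Dec 3 2002 + 25 days = Sat Dec 28 2002.
Next gap: 28 days. Sat Dec 28 2002 + 28 days = Sat Jan 25 2003.
Next gap: 31 days. Sat Jan 25 2003 + 31 days = Tue Feb 25 2003.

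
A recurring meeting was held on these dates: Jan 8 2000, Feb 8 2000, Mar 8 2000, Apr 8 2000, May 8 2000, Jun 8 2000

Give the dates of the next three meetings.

Jul 8 2000, Aug 8 2000, Sep 8 2000

The day-of-month is always 8 (31, 29, 31, 30, 31 days between events).
So this recurs on the 8th of each month.
Next: July 2000 → Jul 8 2000.
Next: August 2000 → Aug 8 2000.
September 2000: Sep 8 2000.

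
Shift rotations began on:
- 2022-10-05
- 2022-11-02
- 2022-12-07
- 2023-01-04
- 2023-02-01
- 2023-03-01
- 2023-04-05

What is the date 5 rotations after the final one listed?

2023-09-06

Gaps: 28, 35, 28, 28, 28, 35 days — a mix of 28 and 35. Every date is a Wednesday.
Each is the 1st Wednesday of its month.
May 2023 — 1st Wednesday is 2023-05-03.
June 2023 — 1st Wednesday is 2023-06-07.
1st Wednesday of July 2023: 2023-07-05.
August 2023 — 1st Wednesday is 2023-08-02.
1st Wednesday of September 2023: 2023-09-06.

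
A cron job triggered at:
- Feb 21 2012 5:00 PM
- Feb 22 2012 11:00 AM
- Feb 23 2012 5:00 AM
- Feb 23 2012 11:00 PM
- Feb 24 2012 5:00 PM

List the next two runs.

Spacing: 18, 18, 18, 18 h — constant 18 h.
Feb 24 2012 5:00 PM + 18 h = Feb 25 2012 11:00 AM.
Feb 25 2012 11:00 AM + 18 h = Feb 26 2012 5:00 AM.

Feb 25 2012 11:00 AM, Feb 26 2012 5:00 AM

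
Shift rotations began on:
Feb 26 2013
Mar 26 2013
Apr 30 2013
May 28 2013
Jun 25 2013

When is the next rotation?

Every date is a Tuesday; gaps 28, 35, 28, 28 days.
Each is the last Tuesday of its month (at least one falls on the 29th or later, ruling out '4th Tuesday').
Last Tuesday of July 2013: Jul 30 2013.

Jul 30 2013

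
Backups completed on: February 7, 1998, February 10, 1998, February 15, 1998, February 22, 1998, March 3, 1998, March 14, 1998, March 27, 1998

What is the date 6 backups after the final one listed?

July 25, 1998

Gaps: 3, 5, 7, 9, 11, 13 days — each gap is 2 larger than the previous one.
Next gap: 15 days. March 27, 1998 + 15 days = April 11, 1998.
Next gap: 17 days. April 11, 1998 + 17 days = April 28, 1998.
Next gap: 19 days. April 28, 1998 + 19 days = May 17, 1998.
Next gap: 21 days. May 17, 1998 + 21 days = June 7, 1998.
Next gap: 23 days. June 7, 1998 + 23 days = June 30, 1998.
Next gap: 25 days. June 30, 1998 + 25 days = July 25, 1998.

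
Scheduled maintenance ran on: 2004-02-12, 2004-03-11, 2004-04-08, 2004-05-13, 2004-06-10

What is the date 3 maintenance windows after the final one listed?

2004-09-09

These are Thursdays at 28- or 35-day spacing (28, 28, 35, 28).
The pattern: 2nd Thursday of the month.
July 2004 — 2nd Thursday is 2004-07-08.
August 2004 — 2nd Thursday is 2004-08-12.
September 2004 — 2nd Thursday is 2004-09-09.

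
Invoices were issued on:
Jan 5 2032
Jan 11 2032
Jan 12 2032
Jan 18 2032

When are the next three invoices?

Every event lands on a Monday or Sunday (gaps cycle 6, 1, 6).
So the schedule is: every Monday and Sunday.
Next Monday: Jan 19 2032.
The following Sunday is Jan 25 2032.
Next Monday: Jan 26 2032.

Jan 19 2032, Jan 25 2032, Jan 26 2032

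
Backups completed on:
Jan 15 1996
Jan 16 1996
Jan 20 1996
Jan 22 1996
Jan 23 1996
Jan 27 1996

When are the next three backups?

Gaps: 1, 4, 2, 1, 4 days — not constant, but cyclic with period 3.
The events fall on every Monday, Tuesday and Saturday.
The following Monday is Jan 29 1996.
The following Tuesday is Jan 30 1996.
Next Saturday: Feb 3 1996.

Jan 29 1996, Jan 30 1996, Feb 3 1996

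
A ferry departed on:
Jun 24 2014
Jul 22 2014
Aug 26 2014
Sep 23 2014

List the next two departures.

All dates are Tuesdays, 28, 35, 28 days apart.
Specifically, the 4th Tuesday of each month.
October 2014 — 4th Tuesday is Oct 28 2014.
November 2014 — 4th Tuesday is Nov 25 2014.

Oct 28 2014, Nov 25 2014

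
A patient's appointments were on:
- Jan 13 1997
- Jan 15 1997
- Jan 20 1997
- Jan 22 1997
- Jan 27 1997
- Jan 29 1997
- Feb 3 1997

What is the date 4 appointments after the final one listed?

Feb 17 1997

The gap pattern 2, 5, 2, 5, 2, 5 repeats every 2 events.
These are the Mondays and Wednesdays of each week.
Next Wednesday: Feb 5 1997.
Next Monday: Feb 10 1997.
The following Wednesday is Feb 12 1997.
Next Monday: Feb 17 1997.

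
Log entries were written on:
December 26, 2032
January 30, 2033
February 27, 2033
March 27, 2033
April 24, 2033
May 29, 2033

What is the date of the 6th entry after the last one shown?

These are Sundays with 35, 28, 28, 28, 35-day gaps.
Each is the final Sunday of its month — January 30, 2033 is past the 28th, so '4th Sunday' doesn't fit.
Last Sunday of June 2033: June 26, 2033.
July 2033 ends with Sunday July 31, 2033.
Last Sunday of August 2033: August 28, 2033.
Last Sunday of September 2033: September 25, 2033.
October 2033 ends with Sunday October 30, 2033.
November 2033 ends with Sunday November 27, 2033.

November 27, 2033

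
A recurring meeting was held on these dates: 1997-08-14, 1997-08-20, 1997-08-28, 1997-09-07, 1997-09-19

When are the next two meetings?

1997-10-03, 1997-10-19

The spacing grows by 2 each time: 6, 8, 10, 12 days.
Next gap: 14 days. 1997-09-19 + 14 days = 1997-10-03.
Next gap: 16 days. 1997-10-03 + 16 days = 1997-10-19.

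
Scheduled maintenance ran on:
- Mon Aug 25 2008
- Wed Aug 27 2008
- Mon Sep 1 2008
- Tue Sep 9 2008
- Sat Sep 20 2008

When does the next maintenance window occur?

Sat Oct 4 2008

Intervals are 2, 5, 8, 11 days — an arithmetic progression with common difference 3.
Next gap: 14 days. Sat Sep 20 2008 + 14 days = Sat Oct 4 2008.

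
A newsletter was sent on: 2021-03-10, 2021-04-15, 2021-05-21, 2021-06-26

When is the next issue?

Gaps between consecutive events: 36, 36, 36 days — a constant 36-day interval.
2021-06-26 + 36 days = 2021-08-01.

2021-08-01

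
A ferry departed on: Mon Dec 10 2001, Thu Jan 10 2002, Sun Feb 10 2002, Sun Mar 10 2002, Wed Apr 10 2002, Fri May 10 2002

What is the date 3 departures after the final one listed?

Each date is the 10th; the gaps (31, 31, 28, 31, 30) track the month lengths.
The rule is the 10th of each month.
Next: June 2002 → Mon Jun 10 2002.
July 2002: Wed Jul 10 2002.
Next: August 2002 → Sat Aug 10 2002.

Sat Aug 10 2002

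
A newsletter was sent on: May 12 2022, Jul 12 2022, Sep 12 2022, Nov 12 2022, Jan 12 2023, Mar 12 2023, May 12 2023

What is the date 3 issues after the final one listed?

Nov 12 2023

The day-of-month is always 12 (61, 62, 61, 61, 59, 61 days between events).
So this recurs on the 12th of every 2 months.
Next: July 2023 → Jul 12 2023.
September 2023: Sep 12 2023.
Next: November 2023 → Nov 12 2023.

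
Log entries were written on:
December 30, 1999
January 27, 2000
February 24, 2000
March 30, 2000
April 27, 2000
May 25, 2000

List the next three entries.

Every date is a Thursday; gaps 28, 28, 35, 28, 28 days.
Each is the last Thursday of its month (at least one falls on the 29th or later, ruling out '4th Thursday').
Last Thursday of June 2000: June 29, 2000.
July 2000 ends with Thursday July 27, 2000.
Last Thursday of August 2000: August 31, 2000.

June 29, 2000; July 27, 2000; August 31, 2000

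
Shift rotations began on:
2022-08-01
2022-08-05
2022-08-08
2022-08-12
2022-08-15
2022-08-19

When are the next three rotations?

Gaps: 4, 3, 4, 3, 4 days — not constant, but cyclic with period 2.
The events fall on every Monday and Friday.
Next Monday: 2022-08-22.
Next Friday: 2022-08-26.
Next Monday: 2022-08-29.

2022-08-22, 2022-08-26, 2022-08-29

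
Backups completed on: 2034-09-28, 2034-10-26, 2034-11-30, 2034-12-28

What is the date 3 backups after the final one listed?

2035-03-29

All Thursdays; the gaps (28, 35, 28) vary with month length.
This is the last Thursday of each month.
Last Thursday of January 2035: 2035-01-25.
February 2035 ends with Thursday 2035-02-22.
Last Thursday of March 2035: 2035-03-29.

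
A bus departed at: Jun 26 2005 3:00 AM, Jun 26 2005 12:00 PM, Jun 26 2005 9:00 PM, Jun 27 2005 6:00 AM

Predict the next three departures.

Gaps: 9, 9, 9 hours — each event is 9 hours after the previous one.
Jun 27 2005 6:00 AM + 9 h = Jun 27 2005 3:00 PM.
Jun 27 2005 3:00 PM + 9 h = Jun 28 2005 12:00 AM.
Jun 28 2005 12:00 AM + 9 h = Jun 28 2005 9:00 AM.

Jun 27 2005 3:00 PM, Jun 28 2005 12:00 AM, Jun 28 2005 9:00 AM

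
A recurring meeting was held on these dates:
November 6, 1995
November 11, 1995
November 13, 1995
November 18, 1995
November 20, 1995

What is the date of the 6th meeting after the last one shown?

December 11, 1995

Every event lands on a Monday or Saturday (gaps cycle 5, 2, 5, 2).
So the schedule is: every Monday and Saturday.
The following Saturday is November 25, 1995.
The following Monday is November 27, 1995.
The following Saturday is December 2, 1995.
The following Monday is December 4, 1995.
The following Saturday is December 9, 1995.
The following Monday is December 11, 1995.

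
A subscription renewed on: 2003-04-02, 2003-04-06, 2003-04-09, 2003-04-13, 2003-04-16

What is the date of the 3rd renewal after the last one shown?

2003-04-27

The gap pattern 4, 3, 4, 3 repeats every 2 events.
These are the Wednesdays and Sundays of each week.
The following Sunday is 2003-04-20.
The following Wednesday is 2003-04-23.
Next Sunday: 2003-04-27.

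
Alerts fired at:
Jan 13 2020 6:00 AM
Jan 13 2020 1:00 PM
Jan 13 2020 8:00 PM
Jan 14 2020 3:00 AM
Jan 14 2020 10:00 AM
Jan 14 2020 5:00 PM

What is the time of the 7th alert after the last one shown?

Spacing: 7, 7, 7, 7, 7 h — constant 7 h.
Jan 14 2020 5:00 PM + 7 h = Jan 15 2020 12:00 AM.
Jan 15 2020 12:00 AM + 7 h = Jan 15 2020 7:00 AM.
Jan 15 2020 7:00 AM + 7 h = Jan 15 2020 2:00 PM.
Jan 15 2020 2:00 PM + 7 h = Jan 15 2020 9:00 PM.
Jan 15 2020 9:00 PM + 7 h = Jan 16 2020 4:00 AM.
Jan 16 2020 4:00 AM + 7 h = Jan 16 2020 11:00 AM.
Jan 16 2020 11:00 AM + 7 h = Jan 16 2020 6:00 PM.

Jan 16 2020 6:00 PM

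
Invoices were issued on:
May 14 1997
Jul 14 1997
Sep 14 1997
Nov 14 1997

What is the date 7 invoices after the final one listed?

The day-of-month is always 14 (61, 62, 61 days between events).
So this recurs on the 14th of every 2 months.
January 1998: Jan 14 1998.
Next: March 1998 → Mar 14 1998.
May 1998: May 14 1998.
July 1998: Jul 14 1998.
September 1998: Sep 14 1998.
Next: November 1998 → Nov 14 1998.
January 1999: Jan 14 1999.

Jan 14 1999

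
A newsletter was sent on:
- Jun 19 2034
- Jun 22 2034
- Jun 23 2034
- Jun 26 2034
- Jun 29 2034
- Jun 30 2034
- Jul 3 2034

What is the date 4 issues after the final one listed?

Every event lands on a Monday or Thursday or Friday (gaps cycle 3, 1, 3, 3, 1, 3).
So the schedule is: every Monday, Thursday and Friday.
The following Thursday is Jul 6 2034.
Next Friday: Jul 7 2034.
Next Monday: Jul 10 2034.
Next Thursday: Jul 13 2034.

Jul 13 2034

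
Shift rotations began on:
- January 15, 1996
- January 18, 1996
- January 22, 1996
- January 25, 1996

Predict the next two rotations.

January 29, 1996; February 1, 1996

Every event lands on a Monday or Thursday (gaps cycle 3, 4, 3).
So the schedule is: every Monday and Thursday.
Next Monday: January 29, 1996.
Next Thursday: February 1, 1996.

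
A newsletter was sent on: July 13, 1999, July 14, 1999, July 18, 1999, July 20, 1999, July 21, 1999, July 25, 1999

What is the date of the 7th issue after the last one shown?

August 10, 1999

Gaps: 1, 4, 2, 1, 4 days — not constant, but cyclic with period 3.
The events fall on every Tuesday, Wednesday and Sunday.
The following Tuesday is July 27, 1999.
Next Wednesday: July 28, 1999.
The following Sunday is August 1, 1999.
Next Tuesday: August 3, 1999.
Next Wednesday: August 4, 1999.
Next Sunday: August 8, 1999.
Next Tuesday: August 10, 1999.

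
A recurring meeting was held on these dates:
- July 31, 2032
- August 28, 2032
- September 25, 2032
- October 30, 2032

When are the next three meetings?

These are Saturdays with 28, 28, 35-day gaps.
Each is the final Saturday of its month — July 31, 2032 is past the 28th, so '4th Saturday' doesn't fit.
Last Saturday of November 2032: November 27, 2032.
Last Saturday of December 2032: December 25, 2032.
January 2033 ends with Saturday January 29, 2033.

November 27, 2032; December 25, 2032; January 29, 2033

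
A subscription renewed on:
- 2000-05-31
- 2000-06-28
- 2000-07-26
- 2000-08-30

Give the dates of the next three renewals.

2000-09-27, 2000-10-25, 2000-11-29

All Wednesdays; the gaps (28, 28, 35) vary with month length.
This is the last Wednesday of each month.
Last Wednesday of September 2000: 2000-09-27.
Last Wednesday of October 2000: 2000-10-25.
November 2000 ends with Wednesday 2000-11-29.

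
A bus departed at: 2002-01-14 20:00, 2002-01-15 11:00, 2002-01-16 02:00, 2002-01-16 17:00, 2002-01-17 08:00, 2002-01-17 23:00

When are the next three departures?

2002-01-18 14:00, 2002-01-19 05:00, 2002-01-19 20:00

Spacing: 15, 15, 15, 15, 15 h — constant 15 h.
2002-01-17 23:00 + 15 h = 2002-01-18 14:00.
2002-01-18 14:00 + 15 h = 2002-01-19 05:00.
2002-01-19 05:00 + 15 h = 2002-01-19 20:00.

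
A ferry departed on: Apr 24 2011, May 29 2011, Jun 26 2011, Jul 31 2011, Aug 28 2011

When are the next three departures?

These are Sundays with 35, 28, 35, 28-day gaps.
Each is the final Sunday of its month — May 29 2011 is past the 28th, so '4th Sunday' doesn't fit.
September 2011 ends with Sunday Sep 25 2011.
Last Sunday of October 2011: Oct 30 2011.
Last Sunday of November 2011: Nov 27 2011.

Sep 25 2011, Oct 30 2011, Nov 27 2011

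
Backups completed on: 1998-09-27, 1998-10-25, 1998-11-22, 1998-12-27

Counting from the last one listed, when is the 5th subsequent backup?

Gaps: 28, 28, 35 days — a mix of 28 and 35. Every date is a Sunday.
Each is the 4th Sunday of its month.
4th Sunday of January 1999: 1999-01-24.
4th Sunday of February 1999: 1999-02-28.
March 1999 — 4th Sunday is 1999-03-28.
April 1999 — 4th Sunday is 1999-04-25.
4th Sunday of May 1999: 1999-05-23.

1999-05-23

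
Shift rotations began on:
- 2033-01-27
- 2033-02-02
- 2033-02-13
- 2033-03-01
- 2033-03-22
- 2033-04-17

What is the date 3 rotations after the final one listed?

Gaps: 6, 11, 16, 21, 26 days — each gap is 5 larger than the previous one.
Next gap: 31 days. 2033-04-17 + 31 days = 2033-05-18.
Next gap: 36 days. 2033-05-18 + 36 days = 2033-06-23.
Next gap: 41 days. 2033-06-23 + 41 days = 2033-08-03.

2033-08-03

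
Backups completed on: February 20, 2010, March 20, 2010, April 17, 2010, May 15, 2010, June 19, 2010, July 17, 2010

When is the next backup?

These are Saturdays at 28- or 35-day spacing (28, 28, 28, 35, 28).
The pattern: 3rd Saturday of the month.
3rd Saturday of August 2010: August 21, 2010.

August 21, 2010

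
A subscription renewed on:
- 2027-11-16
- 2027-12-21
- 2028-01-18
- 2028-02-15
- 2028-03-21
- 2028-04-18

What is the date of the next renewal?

All dates are Tuesdays, 35, 28, 28, 35, 28 days apart.
Specifically, the 3rd Tuesday of each month.
3rd Tuesday of May 2028: 2028-05-16.

2028-05-16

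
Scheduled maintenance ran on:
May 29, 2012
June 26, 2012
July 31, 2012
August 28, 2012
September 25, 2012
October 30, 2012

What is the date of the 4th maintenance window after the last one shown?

Every date is a Tuesday; gaps 28, 35, 28, 28, 35 days.
Each is the last Tuesday of its month (at least one falls on the 29th or later, ruling out '4th Tuesday').
November 2012 ends with Tuesday November 27, 2012.
December 2012 ends with Tuesday December 25, 2012.
January 2013 ends with Tuesday January 29, 2013.
February 2013 ends with Tuesday February 26, 2013.

February 26, 2013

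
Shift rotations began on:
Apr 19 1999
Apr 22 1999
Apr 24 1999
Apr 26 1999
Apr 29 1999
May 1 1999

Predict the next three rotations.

The gap pattern 3, 2, 2, 3, 2 repeats every 3 events.
These are the Mondays, Thursdays and Saturdays of each week.
The following Monday is May 3 1999.
Next Thursday: May 6 1999.
Next Saturday: May 8 1999.

May 3 1999, May 6 1999, May 8 1999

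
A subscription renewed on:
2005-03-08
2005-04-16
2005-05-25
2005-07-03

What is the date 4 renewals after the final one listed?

Every event comes 39 days after the last (39, 39, 39).
2005-07-03 + 39 days = 2005-08-11.
2005-08-11 + 39 days = 2005-09-19.
2005-09-19 + 39 days = 2005-10-28.
2005-10-28 + 39 days = 2005-12-06.

2005-12-06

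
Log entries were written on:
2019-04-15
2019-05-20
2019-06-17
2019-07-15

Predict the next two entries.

2019-08-19, 2019-09-16

These are Mondays at 28- or 35-day spacing (35, 28, 28).
The pattern: 3rd Monday of the month.
August 2019 — 3rd Monday is 2019-08-19.
3rd Monday of September 2019: 2019-09-16.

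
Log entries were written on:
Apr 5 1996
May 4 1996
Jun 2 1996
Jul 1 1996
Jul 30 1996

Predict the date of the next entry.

The spacing is 29, 29, 29, 29 days — always 29 days.
Jul 30 1996 + 29 days = Aug 28 1996.

Aug 28 1996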